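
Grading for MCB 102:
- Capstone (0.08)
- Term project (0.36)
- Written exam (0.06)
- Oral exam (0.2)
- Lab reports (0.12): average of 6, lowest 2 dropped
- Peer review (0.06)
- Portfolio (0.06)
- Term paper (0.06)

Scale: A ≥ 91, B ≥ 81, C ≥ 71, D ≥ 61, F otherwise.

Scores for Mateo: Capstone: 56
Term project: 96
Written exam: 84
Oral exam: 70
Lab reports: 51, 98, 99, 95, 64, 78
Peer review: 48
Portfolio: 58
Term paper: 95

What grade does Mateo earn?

Lab reports: drop 51, 64 → average of remaining 4 = 370/4 = 92.5
Weighted total:
  Capstone 56 × 0.08 = 4.48
  Term project 96 × 0.36 = 34.56
  Written exam 84 × 0.06 = 5.04
  Oral exam 70 × 0.2 = 14
  Lab reports 92.5 × 0.12 = 11.1
  Peer review 48 × 0.06 = 2.88
  Portfolio 58 × 0.06 = 3.48
  Term paper 95 × 0.06 = 5.7
Sum = 81.24
81.24 is ≥ 81 and < 91 → B

B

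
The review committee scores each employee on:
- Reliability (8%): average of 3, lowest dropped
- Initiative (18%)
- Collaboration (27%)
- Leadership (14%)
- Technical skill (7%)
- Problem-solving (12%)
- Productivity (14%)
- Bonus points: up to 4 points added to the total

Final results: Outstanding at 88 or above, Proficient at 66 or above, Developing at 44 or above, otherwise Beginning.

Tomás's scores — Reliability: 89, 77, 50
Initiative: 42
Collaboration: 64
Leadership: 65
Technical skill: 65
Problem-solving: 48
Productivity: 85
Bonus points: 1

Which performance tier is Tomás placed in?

Reliability: drop 50 → average of remaining 2 = 166/2 = 83
Weighted total:
  Reliability 83 × 0.08 = 6.64
  Initiative 42 × 0.18 = 7.56
  Collaboration 64 × 0.27 = 17.28
  Leadership 65 × 0.14 = 9.1
  Technical skill 65 × 0.07 = 4.55
  Problem-solving 48 × 0.12 = 5.76
  Productivity 85 × 0.14 = 11.9
Sum = 62.79
Bonus points: 62.79 + 1 = 63.79
63.79 is ≥ 44 and < 66 → Developing

Developing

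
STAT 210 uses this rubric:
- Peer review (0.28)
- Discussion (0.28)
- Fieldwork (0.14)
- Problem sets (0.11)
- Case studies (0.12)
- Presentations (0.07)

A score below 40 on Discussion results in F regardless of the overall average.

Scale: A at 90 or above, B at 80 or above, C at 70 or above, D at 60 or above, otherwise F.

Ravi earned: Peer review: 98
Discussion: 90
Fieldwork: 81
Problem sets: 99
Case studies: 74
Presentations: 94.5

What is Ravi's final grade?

A

Discussion score 90 ≥ 40: minimum met.
Weighted total:
  Peer review 98 × 0.28 = 27.44
  Discussion 90 × 0.28 = 25.2
  Fieldwork 81 × 0.14 = 11.34
  Problem sets 99 × 0.11 = 10.89
  Case studies 74 × 0.12 = 8.88
  Presentations 94.5 × 0.07 = 6.615
Sum = 90.365
90.365 ≥ 90 → A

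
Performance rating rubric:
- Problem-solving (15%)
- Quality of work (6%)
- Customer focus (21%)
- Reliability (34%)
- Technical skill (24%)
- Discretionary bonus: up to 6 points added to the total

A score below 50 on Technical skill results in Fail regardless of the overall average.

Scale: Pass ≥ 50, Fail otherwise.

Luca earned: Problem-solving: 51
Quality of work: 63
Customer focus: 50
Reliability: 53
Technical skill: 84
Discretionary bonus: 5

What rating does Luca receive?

Pass

Technical skill score 84 ≥ 50: minimum met.
Weighted total:
  Problem-solving 51 × 0.15 = 7.65
  Quality of work 63 × 0.06 = 3.78
  Customer focus 50 × 0.21 = 10.5
  Reliability 53 × 0.34 = 18.02
  Technical skill 84 × 0.24 = 20.16
Sum = 60.11
Discretionary bonus: 60.11 + 5 = 65.11
65.11 ≥ 50 → Pass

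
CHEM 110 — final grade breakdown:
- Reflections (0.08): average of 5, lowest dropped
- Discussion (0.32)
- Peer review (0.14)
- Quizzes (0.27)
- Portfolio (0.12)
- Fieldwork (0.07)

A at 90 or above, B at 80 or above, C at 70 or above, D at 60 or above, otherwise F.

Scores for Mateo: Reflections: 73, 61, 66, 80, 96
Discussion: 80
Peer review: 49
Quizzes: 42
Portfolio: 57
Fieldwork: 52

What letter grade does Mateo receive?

Reflections: drop 61 → average of remaining 4 = 315/4 = 78.75
Weighted total:
  Reflections 78.75 × 0.08 = 6.3
  Discussion 80 × 0.32 = 25.6
  Peer review 49 × 0.14 = 6.86
  Quizzes 42 × 0.27 = 11.34
  Portfolio 57 × 0.12 = 6.84
  Fieldwork 52 × 0.07 = 3.64
Sum = 60.58
60.58 is ≥ 60 and < 70 → D

D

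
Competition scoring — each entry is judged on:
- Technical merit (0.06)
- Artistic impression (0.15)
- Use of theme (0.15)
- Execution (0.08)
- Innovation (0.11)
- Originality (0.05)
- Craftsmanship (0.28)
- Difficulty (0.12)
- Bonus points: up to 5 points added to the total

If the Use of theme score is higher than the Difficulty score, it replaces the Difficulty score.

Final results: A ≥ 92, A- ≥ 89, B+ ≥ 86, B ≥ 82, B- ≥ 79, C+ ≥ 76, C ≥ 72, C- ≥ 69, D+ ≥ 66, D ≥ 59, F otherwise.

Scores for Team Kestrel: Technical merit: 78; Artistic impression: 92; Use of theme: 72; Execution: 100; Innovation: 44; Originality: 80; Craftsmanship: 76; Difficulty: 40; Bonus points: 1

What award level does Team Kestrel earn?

Use of theme (72) > Difficulty (40), so Difficulty counts as 72.
Weighted total:
  Technical merit 78 × 0.06 = 4.68
  Artistic impression 92 × 0.15 = 13.8
  Use of theme 72 × 0.15 = 10.8
  Execution 100 × 0.08 = 8
  Innovation 44 × 0.11 = 4.84
  Originality 80 × 0.05 = 4
  Craftsmanship 76 × 0.28 = 21.28
  Difficulty 72 × 0.12 = 8.64
Sum = 76.04
Bonus points: 76.04 + 1 = 77.04
77.04 is ≥ 76 and < 79 → C+

C+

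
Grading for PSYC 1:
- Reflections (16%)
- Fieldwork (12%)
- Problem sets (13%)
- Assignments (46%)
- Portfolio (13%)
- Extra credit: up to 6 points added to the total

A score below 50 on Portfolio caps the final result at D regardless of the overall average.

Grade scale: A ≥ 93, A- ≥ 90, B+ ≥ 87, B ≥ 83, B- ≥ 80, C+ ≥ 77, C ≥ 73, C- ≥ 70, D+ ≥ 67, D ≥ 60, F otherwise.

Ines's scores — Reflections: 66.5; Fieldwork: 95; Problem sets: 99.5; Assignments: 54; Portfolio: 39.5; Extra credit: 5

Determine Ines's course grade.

D

Portfolio score 39.5 < 50: minimum not met.
Weighted total:
  Reflections 66.5 × 0.16 = 10.64
  Fieldwork 95 × 0.12 = 11.4
  Problem sets 99.5 × 0.13 = 12.935
  Assignments 54 × 0.46 = 24.84
  Portfolio 39.5 × 0.13 = 5.135
Sum = 64.95
Extra credit: 64.95 + 5 = 69.95
69.95 would be D+; cap at D applies → D.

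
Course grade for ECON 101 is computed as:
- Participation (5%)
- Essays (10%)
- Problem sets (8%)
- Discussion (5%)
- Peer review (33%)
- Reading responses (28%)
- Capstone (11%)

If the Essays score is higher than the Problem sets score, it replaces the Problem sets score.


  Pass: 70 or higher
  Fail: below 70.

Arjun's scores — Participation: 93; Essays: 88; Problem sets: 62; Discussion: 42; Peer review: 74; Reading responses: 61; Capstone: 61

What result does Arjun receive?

Pass

Essays (88) > Problem sets (62), so Problem sets counts as 88.
Weighted total:
  Participation 93 × 0.05 = 4.65
  Essays 88 × 0.1 = 8.8
  Problem sets 88 × 0.08 = 7.04
  Discussion 42 × 0.05 = 2.1
  Peer review 74 × 0.33 = 24.42
  Reading responses 61 × 0.28 = 17.08
  Capstone 61 × 0.11 = 6.71
Sum = 70.8
70.8 ≥ 70 → Pass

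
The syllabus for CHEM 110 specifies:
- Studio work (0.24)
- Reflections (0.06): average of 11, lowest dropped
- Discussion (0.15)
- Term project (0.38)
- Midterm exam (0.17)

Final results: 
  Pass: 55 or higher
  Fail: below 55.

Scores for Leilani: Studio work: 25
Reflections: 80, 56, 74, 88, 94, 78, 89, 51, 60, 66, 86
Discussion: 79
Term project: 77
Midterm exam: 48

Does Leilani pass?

Pass

Reflections: drop 51 → average of remaining 10 = 771/10 = 77.1
Weighted total:
  Studio work 25 × 0.24 = 6
  Reflections 77.1 × 0.06 = 4.626
  Discussion 79 × 0.15 = 11.85
  Term project 77 × 0.38 = 29.26
  Midterm exam 48 × 0.17 = 8.16
Sum = 59.896
59.896 ≥ 55 → Pass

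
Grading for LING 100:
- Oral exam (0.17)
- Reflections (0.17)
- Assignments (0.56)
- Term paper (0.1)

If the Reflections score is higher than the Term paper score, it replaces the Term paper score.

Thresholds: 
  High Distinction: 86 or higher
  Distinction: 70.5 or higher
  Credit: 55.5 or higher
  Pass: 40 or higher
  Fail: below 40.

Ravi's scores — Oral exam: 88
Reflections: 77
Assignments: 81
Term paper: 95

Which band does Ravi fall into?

Reflections (77) ≤ Term paper (95), so Term paper stays at 95.
Weighted total:
  Oral exam 88 × 0.17 = 14.96
  Reflections 77 × 0.17 = 13.09
  Assignments 81 × 0.56 = 45.36
  Term paper 95 × 0.1 = 9.5
Sum = 82.91
82.91 is ≥ 70.5 and < 86 → Distinction

Distinction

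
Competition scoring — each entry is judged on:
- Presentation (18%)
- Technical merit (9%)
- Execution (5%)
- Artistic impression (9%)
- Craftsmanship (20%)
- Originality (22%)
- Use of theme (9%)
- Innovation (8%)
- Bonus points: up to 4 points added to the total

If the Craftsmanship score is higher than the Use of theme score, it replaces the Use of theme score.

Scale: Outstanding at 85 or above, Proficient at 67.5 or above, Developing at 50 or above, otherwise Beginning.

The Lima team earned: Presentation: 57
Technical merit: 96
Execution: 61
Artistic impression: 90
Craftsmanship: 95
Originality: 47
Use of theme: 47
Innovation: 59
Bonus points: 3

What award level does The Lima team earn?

Craftsmanship (95) > Use of theme (47), so Use of theme counts as 95.
Weighted total:
  Presentation 57 × 0.18 = 10.26
  Technical merit 96 × 0.09 = 8.64
  Execution 61 × 0.05 = 3.05
  Artistic impression 90 × 0.09 = 8.1
  Craftsmanship 95 × 0.2 = 19
  Originality 47 × 0.22 = 10.34
  Use of theme 95 × 0.09 = 8.55
  Innovation 59 × 0.08 = 4.72
Sum = 72.66
Bonus points: 72.66 + 3 = 75.66
75.66 is ≥ 67.5 and < 85 → Proficient

Proficient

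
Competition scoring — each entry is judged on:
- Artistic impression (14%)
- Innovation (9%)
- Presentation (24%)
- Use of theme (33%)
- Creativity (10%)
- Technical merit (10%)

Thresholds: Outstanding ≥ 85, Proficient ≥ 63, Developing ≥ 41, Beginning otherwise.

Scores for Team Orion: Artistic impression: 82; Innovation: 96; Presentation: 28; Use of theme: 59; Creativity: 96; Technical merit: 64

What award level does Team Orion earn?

Weighted total:
  Artistic impression 82 × 0.14 = 11.48
  Innovation 96 × 0.09 = 8.64
  Presentation 28 × 0.24 = 6.72
  Use of theme 59 × 0.33 = 19.47
  Creativity 96 × 0.1 = 9.6
  Technical merit 64 × 0.1 = 6.4
Sum = 62.31
62.31 is ≥ 41 and < 63 → Developing

Developing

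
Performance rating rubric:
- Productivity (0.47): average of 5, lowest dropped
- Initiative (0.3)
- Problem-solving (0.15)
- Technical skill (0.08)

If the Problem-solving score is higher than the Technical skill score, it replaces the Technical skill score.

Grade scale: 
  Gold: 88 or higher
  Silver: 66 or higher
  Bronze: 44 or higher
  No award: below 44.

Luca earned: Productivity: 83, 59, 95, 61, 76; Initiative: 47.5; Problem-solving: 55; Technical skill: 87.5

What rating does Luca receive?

Productivity: drop 59 → average of remaining 4 = 315/4 = 78.75
Problem-solving (55) ≤ Technical skill (87.5), so Technical skill stays at 87.5.
Weighted total:
  Productivity 78.75 × 0.47 = 37.0125
  Initiative 47.5 × 0.3 = 14.25
  Problem-solving 55 × 0.15 = 8.25
  Technical skill 87.5 × 0.08 = 7
Sum = 66.5125
66.5125 is ≥ 66 and < 88 → Silver

Silver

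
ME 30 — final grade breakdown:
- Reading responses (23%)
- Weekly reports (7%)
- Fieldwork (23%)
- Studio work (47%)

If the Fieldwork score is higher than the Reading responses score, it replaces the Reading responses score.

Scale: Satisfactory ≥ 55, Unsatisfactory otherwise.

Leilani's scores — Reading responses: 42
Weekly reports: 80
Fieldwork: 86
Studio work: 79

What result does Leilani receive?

Satisfactory

Fieldwork (86) > Reading responses (42), so Reading responses counts as 86.
Weighted total:
  Reading responses 86 × 0.23 = 19.78
  Weekly reports 80 × 0.07 = 5.6
  Fieldwork 86 × 0.23 = 19.78
  Studio work 79 × 0.47 = 37.13
Sum = 82.29
82.29 ≥ 55 → Satisfactory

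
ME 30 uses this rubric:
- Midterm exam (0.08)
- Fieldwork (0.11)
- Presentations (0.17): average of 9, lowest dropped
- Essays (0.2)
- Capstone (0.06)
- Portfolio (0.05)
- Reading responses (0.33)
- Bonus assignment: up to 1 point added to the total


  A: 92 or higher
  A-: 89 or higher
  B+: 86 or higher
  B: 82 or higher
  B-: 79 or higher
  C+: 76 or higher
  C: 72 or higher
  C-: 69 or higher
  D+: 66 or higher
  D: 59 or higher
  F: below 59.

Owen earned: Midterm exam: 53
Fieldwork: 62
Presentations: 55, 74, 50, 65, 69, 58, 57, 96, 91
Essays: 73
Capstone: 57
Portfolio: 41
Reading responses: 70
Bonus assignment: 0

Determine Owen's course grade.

D+

Presentations: drop 50 → average of remaining 8 = 565/8 = 70.625
Weighted total:
  Midterm exam 53 × 0.08 = 4.24
  Fieldwork 62 × 0.11 = 6.82
  Presentations 70.625 × 0.17 = 12.00625
  Essays 73 × 0.2 = 14.6
  Capstone 57 × 0.06 = 3.42
  Portfolio 41 × 0.05 = 2.05
  Reading responses 70 × 0.33 = 23.1
Sum = 66.23625
Bonus assignment: 66.23625 + 0 = 66.23625
66.23625 is ≥ 66 and < 69 → D+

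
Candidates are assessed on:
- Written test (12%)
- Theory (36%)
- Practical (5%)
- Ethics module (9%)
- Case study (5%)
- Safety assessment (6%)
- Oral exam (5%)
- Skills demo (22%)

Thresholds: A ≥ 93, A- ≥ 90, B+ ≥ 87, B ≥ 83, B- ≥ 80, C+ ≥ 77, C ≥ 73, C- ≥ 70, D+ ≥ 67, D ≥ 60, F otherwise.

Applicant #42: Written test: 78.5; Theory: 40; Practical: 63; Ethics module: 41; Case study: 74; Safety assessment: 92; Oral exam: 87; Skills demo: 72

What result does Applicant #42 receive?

D

Weighted total:
  Written test 78.5 × 0.12 = 9.42
  Theory 40 × 0.36 = 14.4
  Practical 63 × 0.05 = 3.15
  Ethics module 41 × 0.09 = 3.69
  Case study 74 × 0.05 = 3.7
  Safety assessment 92 × 0.06 = 5.52
  Oral exam 87 × 0.05 = 4.35
  Skills demo 72 × 0.22 = 15.84
Sum = 60.07
60.07 is ≥ 60 and < 67 → D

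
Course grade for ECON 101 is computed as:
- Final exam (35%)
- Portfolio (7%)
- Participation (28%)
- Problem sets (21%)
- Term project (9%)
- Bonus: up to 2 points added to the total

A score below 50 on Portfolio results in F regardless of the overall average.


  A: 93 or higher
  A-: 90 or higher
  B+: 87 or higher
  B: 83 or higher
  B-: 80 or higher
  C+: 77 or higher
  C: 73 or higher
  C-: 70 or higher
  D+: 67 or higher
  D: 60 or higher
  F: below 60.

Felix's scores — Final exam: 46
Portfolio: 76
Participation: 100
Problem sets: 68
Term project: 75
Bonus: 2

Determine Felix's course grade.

C-

Portfolio score 76 ≥ 50: minimum met.
Weighted total:
  Final exam 46 × 0.35 = 16.1
  Portfolio 76 × 0.07 = 5.32
  Participation 100 × 0.28 = 28
  Problem sets 68 × 0.21 = 14.28
  Term project 75 × 0.09 = 6.75
Sum = 70.45
Bonus: 70.45 + 2 = 72.45
72.45 is ≥ 70 and < 73 → C-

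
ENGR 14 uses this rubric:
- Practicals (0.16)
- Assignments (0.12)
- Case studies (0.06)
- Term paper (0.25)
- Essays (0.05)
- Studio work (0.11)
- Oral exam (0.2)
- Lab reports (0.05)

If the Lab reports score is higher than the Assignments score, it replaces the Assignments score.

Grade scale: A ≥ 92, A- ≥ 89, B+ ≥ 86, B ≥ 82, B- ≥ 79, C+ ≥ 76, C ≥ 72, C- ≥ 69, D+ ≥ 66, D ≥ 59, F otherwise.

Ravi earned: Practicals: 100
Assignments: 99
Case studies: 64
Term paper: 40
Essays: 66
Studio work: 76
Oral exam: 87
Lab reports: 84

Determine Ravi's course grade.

Lab reports (84) ≤ Assignments (99), so Assignments stays at 99.
Weighted total:
  Practicals 100 × 0.16 = 16
  Assignments 99 × 0.12 = 11.88
  Case studies 64 × 0.06 = 3.84
  Term paper 40 × 0.25 = 10
  Essays 66 × 0.05 = 3.3
  Studio work 76 × 0.11 = 8.36
  Oral exam 87 × 0.2 = 17.4
  Lab reports 84 × 0.05 = 4.2
Sum = 74.98
74.98 is ≥ 72 and < 76 → C

C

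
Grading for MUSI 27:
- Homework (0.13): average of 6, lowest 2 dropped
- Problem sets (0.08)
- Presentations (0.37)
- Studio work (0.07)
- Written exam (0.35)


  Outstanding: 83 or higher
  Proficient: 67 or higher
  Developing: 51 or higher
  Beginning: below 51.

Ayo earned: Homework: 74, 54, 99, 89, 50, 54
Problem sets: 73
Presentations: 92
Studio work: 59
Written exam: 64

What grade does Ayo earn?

Homework: drop 50, 54 → average of remaining 4 = 316/4 = 79
Weighted total:
  Homework 79 × 0.13 = 10.27
  Problem sets 73 × 0.08 = 5.84
  Presentations 92 × 0.37 = 34.04
  Studio work 59 × 0.07 = 4.13
  Written exam 64 × 0.35 = 22.4
Sum = 76.68
76.68 is ≥ 67 and < 83 → Proficient

Proficient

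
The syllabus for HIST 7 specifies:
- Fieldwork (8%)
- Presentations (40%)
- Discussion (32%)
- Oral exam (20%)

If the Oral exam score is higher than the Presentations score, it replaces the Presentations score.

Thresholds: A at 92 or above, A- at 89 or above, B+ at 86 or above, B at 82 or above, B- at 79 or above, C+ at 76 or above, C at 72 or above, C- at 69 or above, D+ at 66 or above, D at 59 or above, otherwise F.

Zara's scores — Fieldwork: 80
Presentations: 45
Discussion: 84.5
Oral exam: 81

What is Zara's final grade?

Oral exam (81) > Presentations (45), so Presentations counts as 81.
Weighted total:
  Fieldwork 80 × 0.08 = 6.4
  Presentations 81 × 0.4 = 32.4
  Discussion 84.5 × 0.32 = 27.04
  Oral exam 81 × 0.2 = 16.2
Sum = 82.04
82.04 is ≥ 82 and < 86 → B

B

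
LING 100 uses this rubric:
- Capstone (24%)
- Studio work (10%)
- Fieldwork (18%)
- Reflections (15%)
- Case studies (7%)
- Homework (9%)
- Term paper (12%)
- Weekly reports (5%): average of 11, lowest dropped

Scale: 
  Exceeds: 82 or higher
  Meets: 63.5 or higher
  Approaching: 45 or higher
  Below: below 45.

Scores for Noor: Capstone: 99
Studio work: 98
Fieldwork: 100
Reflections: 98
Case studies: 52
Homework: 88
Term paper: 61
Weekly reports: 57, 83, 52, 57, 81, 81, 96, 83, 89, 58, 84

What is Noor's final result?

Weekly reports: drop 52 → average of remaining 10 = 769/10 = 76.9
Weighted total:
  Capstone 99 × 0.24 = 23.76
  Studio work 98 × 0.1 = 9.8
  Fieldwork 100 × 0.18 = 18
  Reflections 98 × 0.15 = 14.7
  Case studies 52 × 0.07 = 3.64
  Homework 88 × 0.09 = 7.92
  Term paper 61 × 0.12 = 7.32
  Weekly reports 76.9 × 0.05 = 3.845
Sum = 88.985
88.985 ≥ 82 → Exceeds

Exceeds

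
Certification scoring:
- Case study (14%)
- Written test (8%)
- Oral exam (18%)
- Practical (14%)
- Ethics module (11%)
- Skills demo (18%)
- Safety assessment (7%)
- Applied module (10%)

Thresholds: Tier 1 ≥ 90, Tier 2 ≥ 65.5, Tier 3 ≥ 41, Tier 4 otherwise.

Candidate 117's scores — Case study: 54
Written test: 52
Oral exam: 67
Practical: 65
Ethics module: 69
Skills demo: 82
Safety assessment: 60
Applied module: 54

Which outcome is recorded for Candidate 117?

Tier 3

Weighted total:
  Case study 54 × 0.14 = 7.56
  Written test 52 × 0.08 = 4.16
  Oral exam 67 × 0.18 = 12.06
  Practical 65 × 0.14 = 9.1
  Ethics module 69 × 0.11 = 7.59
  Skills demo 82 × 0.18 = 14.76
  Safety assessment 60 × 0.07 = 4.2
  Applied module 54 × 0.1 = 5.4
Sum = 64.83
64.83 is ≥ 41 and < 65.5 → Tier 3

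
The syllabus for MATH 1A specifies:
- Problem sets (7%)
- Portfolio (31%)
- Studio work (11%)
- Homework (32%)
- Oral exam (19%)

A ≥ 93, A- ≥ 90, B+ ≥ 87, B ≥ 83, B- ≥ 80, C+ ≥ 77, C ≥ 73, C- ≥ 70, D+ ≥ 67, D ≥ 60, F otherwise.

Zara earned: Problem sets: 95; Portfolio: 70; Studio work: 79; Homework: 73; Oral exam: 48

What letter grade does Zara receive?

D+

Weighted total:
  Problem sets 95 × 0.07 = 6.65
  Portfolio 70 × 0.31 = 21.7
  Studio work 79 × 0.11 = 8.69
  Homework 73 × 0.32 = 23.36
  Oral exam 48 × 0.19 = 9.12
Sum = 69.52
69.52 is ≥ 67 and < 70 → D+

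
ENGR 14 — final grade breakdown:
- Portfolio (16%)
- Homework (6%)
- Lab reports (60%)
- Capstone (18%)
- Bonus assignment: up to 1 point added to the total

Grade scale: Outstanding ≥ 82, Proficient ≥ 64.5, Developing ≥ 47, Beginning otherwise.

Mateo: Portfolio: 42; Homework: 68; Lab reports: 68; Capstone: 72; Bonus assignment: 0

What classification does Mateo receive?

Weighted total:
  Portfolio 42 × 0.16 = 6.72
  Homework 68 × 0.06 = 4.08
  Lab reports 68 × 0.6 = 40.8
  Capstone 72 × 0.18 = 12.96
Sum = 64.56
Bonus assignment: 64.56 + 0 = 64.56
64.56 is ≥ 64.5 and < 82 → Proficient

Proficient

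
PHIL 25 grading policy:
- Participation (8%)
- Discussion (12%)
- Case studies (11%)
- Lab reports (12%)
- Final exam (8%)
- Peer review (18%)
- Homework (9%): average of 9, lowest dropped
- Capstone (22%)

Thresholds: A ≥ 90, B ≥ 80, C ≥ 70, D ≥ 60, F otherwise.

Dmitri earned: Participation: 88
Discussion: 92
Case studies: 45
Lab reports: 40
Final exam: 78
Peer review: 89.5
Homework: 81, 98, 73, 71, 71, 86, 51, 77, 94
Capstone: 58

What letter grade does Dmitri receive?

C

Homework: drop 51 → average of remaining 8 = 651/8 = 81.375
Weighted total:
  Participation 88 × 0.08 = 7.04
  Discussion 92 × 0.12 = 11.04
  Case studies 45 × 0.11 = 4.95
  Lab reports 40 × 0.12 = 4.8
  Final exam 78 × 0.08 = 6.24
  Peer review 89.5 × 0.18 = 16.11
  Homework 81.375 × 0.09 = 7.32375
  Capstone 58 × 0.22 = 12.76
Sum = 70.26375
70.26375 is ≥ 70 and < 80 → C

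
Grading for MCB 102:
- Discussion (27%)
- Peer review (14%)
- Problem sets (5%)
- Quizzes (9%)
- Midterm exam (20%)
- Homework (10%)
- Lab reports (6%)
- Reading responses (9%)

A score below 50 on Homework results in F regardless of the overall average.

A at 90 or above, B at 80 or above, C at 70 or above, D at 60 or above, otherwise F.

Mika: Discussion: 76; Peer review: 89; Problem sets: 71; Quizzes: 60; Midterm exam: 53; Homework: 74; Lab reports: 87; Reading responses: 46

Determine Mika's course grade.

Homework score 74 ≥ 50: minimum met.
Weighted total:
  Discussion 76 × 0.27 = 20.52
  Peer review 89 × 0.14 = 12.46
  Problem sets 71 × 0.05 = 3.55
  Quizzes 60 × 0.09 = 5.4
  Midterm exam 53 × 0.2 = 10.6
  Homework 74 × 0.1 = 7.4
  Lab reports 87 × 0.06 = 5.22
  Reading responses 46 × 0.09 = 4.14
Sum = 69.29
69.29 is ≥ 60 and < 70 → D

D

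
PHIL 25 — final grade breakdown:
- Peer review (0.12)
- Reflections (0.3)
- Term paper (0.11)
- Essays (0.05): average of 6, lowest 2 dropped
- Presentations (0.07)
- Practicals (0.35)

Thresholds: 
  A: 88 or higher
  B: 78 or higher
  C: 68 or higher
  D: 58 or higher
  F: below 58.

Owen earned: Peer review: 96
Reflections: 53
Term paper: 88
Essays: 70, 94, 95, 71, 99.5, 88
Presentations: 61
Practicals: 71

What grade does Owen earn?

Essays: drop 70, 71 → average of remaining 4 = 376.5/4 = 94.125
Weighted total:
  Peer review 96 × 0.12 = 11.52
  Reflections 53 × 0.3 = 15.9
  Term paper 88 × 0.11 = 9.68
  Essays 94.125 × 0.05 = 4.70625
  Presentations 61 × 0.07 = 4.27
  Practicals 71 × 0.35 = 24.85
Sum = 70.92625
70.92625 is ≥ 68 and < 78 → C

C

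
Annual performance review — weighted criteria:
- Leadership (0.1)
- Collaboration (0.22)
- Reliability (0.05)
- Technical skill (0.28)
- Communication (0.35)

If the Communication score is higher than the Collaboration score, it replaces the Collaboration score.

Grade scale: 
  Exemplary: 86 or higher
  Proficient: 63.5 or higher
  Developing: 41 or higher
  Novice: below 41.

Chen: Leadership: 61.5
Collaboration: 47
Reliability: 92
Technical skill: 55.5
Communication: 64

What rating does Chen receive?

Developing

Communication (64) > Collaboration (47), so Collaboration counts as 64.
Weighted total:
  Leadership 61.5 × 0.1 = 6.15
  Collaboration 64 × 0.22 = 14.08
  Reliability 92 × 0.05 = 4.6
  Technical skill 55.5 × 0.28 = 15.54
  Communication 64 × 0.35 = 22.4
Sum = 62.77
62.77 is ≥ 41 and < 63.5 → Developing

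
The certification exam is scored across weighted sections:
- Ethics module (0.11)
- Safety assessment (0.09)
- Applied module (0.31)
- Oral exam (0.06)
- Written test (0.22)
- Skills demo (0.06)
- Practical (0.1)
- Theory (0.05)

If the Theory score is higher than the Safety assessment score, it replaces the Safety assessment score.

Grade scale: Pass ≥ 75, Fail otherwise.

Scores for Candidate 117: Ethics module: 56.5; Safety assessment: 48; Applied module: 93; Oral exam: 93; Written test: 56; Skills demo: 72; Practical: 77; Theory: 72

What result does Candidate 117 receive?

Pass

Theory (72) > Safety assessment (48), so Safety assessment counts as 72.
Weighted total:
  Ethics module 56.5 × 0.11 = 6.215
  Safety assessment 72 × 0.09 = 6.48
  Applied module 93 × 0.31 = 28.83
  Oral exam 93 × 0.06 = 5.58
  Written test 56 × 0.22 = 12.32
  Skills demo 72 × 0.06 = 4.32
  Practical 77 × 0.1 = 7.7
  Theory 72 × 0.05 = 3.6
Sum = 75.045
75.045 ≥ 75 → Pass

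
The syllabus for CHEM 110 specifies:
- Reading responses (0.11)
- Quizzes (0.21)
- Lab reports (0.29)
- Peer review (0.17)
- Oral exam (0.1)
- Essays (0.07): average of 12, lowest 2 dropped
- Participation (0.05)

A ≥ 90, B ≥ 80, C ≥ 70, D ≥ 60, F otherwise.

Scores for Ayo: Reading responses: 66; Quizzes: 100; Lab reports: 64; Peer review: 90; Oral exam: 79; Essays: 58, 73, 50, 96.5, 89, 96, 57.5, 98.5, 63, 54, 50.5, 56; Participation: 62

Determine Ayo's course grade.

Essays: drop 50, 50.5 → average of remaining 10 = 741.5/10 = 74.15
Weighted total:
  Reading responses 66 × 0.11 = 7.26
  Quizzes 100 × 0.21 = 21
  Lab reports 64 × 0.29 = 18.56
  Peer review 90 × 0.17 = 15.3
  Oral exam 79 × 0.1 = 7.9
  Essays 74.15 × 0.07 = 5.1905
  Participation 62 × 0.05 = 3.1
Sum = 78.3105
78.3105 is ≥ 70 and < 80 → C

C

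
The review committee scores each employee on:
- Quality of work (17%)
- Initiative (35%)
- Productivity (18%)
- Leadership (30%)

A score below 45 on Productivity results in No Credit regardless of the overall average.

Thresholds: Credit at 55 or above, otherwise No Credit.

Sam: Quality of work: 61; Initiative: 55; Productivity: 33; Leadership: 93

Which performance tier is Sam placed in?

No Credit

Productivity score 33 < 45: minimum not met.
Weighted total:
  Quality of work 61 × 0.17 = 10.37
  Initiative 55 × 0.35 = 19.25
  Productivity 33 × 0.18 = 5.94
  Leadership 93 × 0.3 = 27.9
Sum = 63.46
Because the Productivity minimum was not met, the result is No Credit.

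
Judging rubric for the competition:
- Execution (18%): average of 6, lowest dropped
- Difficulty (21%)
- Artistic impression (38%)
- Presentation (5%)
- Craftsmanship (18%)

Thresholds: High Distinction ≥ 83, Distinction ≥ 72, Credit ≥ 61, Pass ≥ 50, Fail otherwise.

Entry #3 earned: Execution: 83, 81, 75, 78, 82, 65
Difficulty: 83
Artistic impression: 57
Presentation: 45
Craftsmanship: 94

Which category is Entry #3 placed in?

Distinction

Execution: drop 65 → average of remaining 5 = 399/5 = 79.8
Weighted total:
  Execution 79.8 × 0.18 = 14.364
  Difficulty 83 × 0.21 = 17.43
  Artistic impression 57 × 0.38 = 21.66
  Presentation 45 × 0.05 = 2.25
  Craftsmanship 94 × 0.18 = 16.92
Sum = 72.624
72.624 is ≥ 72 and < 83 → Distinction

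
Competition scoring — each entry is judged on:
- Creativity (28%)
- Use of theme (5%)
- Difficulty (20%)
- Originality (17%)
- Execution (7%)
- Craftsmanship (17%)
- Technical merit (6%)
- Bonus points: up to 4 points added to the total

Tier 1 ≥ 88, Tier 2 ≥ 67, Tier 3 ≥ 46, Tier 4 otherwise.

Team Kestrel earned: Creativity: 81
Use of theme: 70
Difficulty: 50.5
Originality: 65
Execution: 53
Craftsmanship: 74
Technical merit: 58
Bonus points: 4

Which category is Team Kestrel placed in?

Weighted total:
  Creativity 81 × 0.28 = 22.68
  Use of theme 70 × 0.05 = 3.5
  Difficulty 50.5 × 0.2 = 10.1
  Originality 65 × 0.17 = 11.05
  Execution 53 × 0.07 = 3.71
  Craftsmanship 74 × 0.17 = 12.58
  Technical merit 58 × 0.06 = 3.48
Sum = 67.1
Bonus points: 67.1 + 4 = 71.1
71.1 is ≥ 67 and < 88 → Tier 2

Tier 2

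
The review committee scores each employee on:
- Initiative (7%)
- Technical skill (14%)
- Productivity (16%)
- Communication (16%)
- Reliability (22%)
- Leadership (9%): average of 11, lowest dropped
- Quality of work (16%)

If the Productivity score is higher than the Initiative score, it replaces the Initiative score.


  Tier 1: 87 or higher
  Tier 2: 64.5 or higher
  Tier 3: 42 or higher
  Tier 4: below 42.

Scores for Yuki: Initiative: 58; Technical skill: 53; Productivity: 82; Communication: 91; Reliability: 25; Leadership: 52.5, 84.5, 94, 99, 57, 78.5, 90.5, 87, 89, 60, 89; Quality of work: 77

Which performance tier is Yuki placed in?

Leadership: drop 52.5 → average of remaining 10 = 828.5/10 = 82.85
Productivity (82) > Initiative (58), so Initiative counts as 82.
Weighted total:
  Initiative 82 × 0.07 = 5.74
  Technical skill 53 × 0.14 = 7.42
  Productivity 82 × 0.16 = 13.12
  Communication 91 × 0.16 = 14.56
  Reliability 25 × 0.22 = 5.5
  Leadership 82.85 × 0.09 = 7.4565
  Quality of work 77 × 0.16 = 12.32
Sum = 66.1165
66.1165 is ≥ 64.5 and < 87 → Tier 2

Tier 2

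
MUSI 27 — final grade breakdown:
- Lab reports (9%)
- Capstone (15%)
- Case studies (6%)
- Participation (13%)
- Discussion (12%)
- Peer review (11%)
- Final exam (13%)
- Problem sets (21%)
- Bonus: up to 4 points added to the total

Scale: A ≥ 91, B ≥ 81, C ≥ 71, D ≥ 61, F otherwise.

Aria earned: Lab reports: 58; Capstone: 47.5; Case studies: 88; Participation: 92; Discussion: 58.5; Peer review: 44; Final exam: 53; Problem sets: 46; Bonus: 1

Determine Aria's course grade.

Weighted total:
  Lab reports 58 × 0.09 = 5.22
  Capstone 47.5 × 0.15 = 7.125
  Case studies 88 × 0.06 = 5.28
  Participation 92 × 0.13 = 11.96
  Discussion 58.5 × 0.12 = 7.02
  Peer review 44 × 0.11 = 4.84
  Final exam 53 × 0.13 = 6.89
  Problem sets 46 × 0.21 = 9.66
Sum = 57.995
Bonus: 57.995 + 1 = 58.995
58.995 < 61 → F

F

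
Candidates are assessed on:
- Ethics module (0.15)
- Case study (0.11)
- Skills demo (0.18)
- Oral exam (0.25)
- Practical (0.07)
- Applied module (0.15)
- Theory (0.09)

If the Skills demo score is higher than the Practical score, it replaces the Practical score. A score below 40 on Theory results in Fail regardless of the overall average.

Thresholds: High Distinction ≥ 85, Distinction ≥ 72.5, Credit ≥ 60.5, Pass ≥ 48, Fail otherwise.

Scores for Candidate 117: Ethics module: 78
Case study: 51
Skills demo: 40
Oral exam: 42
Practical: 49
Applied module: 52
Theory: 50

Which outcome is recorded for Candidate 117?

Pass

Skills demo (40) ≤ Practical (49), so Practical stays at 49.
Theory score 50 ≥ 40: minimum met.
Weighted total:
  Ethics module 78 × 0.15 = 11.7
  Case study 51 × 0.11 = 5.61
  Skills demo 40 × 0.18 = 7.2
  Oral exam 42 × 0.25 = 10.5
  Practical 49 × 0.07 = 3.43
  Applied module 52 × 0.15 = 7.8
  Theory 50 × 0.09 = 4.5
Sum = 50.74
50.74 is ≥ 48 and < 60.5 → Pass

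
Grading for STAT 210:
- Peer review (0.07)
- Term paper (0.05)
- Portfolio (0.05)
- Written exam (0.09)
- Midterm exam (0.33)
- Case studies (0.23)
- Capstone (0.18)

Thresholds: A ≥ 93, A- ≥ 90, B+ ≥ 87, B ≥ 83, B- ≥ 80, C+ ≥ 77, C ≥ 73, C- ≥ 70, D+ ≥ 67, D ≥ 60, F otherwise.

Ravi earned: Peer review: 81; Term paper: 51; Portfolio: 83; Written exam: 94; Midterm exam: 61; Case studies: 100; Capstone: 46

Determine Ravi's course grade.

C-

Weighted total:
  Peer review 81 × 0.07 = 5.67
  Term paper 51 × 0.05 = 2.55
  Portfolio 83 × 0.05 = 4.15
  Written exam 94 × 0.09 = 8.46
  Midterm exam 61 × 0.33 = 20.13
  Case studies 100 × 0.23 = 23
  Capstone 46 × 0.18 = 8.28
Sum = 72.24
72.24 is ≥ 70 and < 73 → C-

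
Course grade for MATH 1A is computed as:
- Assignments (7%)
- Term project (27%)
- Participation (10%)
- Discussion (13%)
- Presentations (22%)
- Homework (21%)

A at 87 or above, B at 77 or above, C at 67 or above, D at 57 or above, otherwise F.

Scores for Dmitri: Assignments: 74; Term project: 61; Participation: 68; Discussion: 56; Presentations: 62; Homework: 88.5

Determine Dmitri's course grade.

Weighted total:
  Assignments 74 × 0.07 = 5.18
  Term project 61 × 0.27 = 16.47
  Participation 68 × 0.1 = 6.8
  Discussion 56 × 0.13 = 7.28
  Presentations 62 × 0.22 = 13.64
  Homework 88.5 × 0.21 = 18.585
Sum = 67.955
67.955 is ≥ 67 and < 77 → C

C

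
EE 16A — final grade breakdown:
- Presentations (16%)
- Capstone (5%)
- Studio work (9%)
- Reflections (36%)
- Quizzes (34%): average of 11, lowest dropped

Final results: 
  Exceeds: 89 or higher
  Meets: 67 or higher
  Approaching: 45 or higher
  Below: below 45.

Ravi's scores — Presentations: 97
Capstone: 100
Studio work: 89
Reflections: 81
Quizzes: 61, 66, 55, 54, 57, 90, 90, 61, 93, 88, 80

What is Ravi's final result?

Meets

Quizzes: drop 54 → average of remaining 10 = 741/10 = 74.1
Weighted total:
  Presentations 97 × 0.16 = 15.52
  Capstone 100 × 0.05 = 5
  Studio work 89 × 0.09 = 8.01
  Reflections 81 × 0.36 = 29.16
  Quizzes 74.1 × 0.34 = 25.194
Sum = 82.884
82.884 is ≥ 67 and < 89 → Meets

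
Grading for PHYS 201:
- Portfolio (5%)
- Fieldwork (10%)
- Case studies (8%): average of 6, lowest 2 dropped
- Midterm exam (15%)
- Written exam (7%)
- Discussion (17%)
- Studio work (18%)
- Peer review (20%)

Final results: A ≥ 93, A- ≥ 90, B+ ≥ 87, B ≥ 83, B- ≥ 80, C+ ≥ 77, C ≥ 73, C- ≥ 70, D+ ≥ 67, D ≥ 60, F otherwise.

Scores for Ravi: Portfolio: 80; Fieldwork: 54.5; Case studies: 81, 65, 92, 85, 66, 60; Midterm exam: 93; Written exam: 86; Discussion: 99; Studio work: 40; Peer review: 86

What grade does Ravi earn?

Case studies: drop 60, 65 → average of remaining 4 = 324/4 = 81
Weighted total:
  Portfolio 80 × 0.05 = 4
  Fieldwork 54.5 × 0.1 = 5.45
  Case studies 81 × 0.08 = 6.48
  Midterm exam 93 × 0.15 = 13.95
  Written exam 86 × 0.07 = 6.02
  Discussion 99 × 0.17 = 16.83
  Studio work 40 × 0.18 = 7.2
  Peer review 86 × 0.2 = 17.2
Sum = 77.13
77.13 is ≥ 77 and < 80 → C+

C+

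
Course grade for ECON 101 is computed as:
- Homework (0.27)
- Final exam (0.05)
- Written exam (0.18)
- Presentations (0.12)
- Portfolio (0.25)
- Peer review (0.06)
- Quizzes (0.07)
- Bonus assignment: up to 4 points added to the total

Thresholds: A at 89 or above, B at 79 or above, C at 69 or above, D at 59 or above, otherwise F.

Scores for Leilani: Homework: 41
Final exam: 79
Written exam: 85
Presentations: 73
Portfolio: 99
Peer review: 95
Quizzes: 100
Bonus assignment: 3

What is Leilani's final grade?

B

Weighted total:
  Homework 41 × 0.27 = 11.07
  Final exam 79 × 0.05 = 3.95
  Written exam 85 × 0.18 = 15.3
  Presentations 73 × 0.12 = 8.76
  Portfolio 99 × 0.25 = 24.75
  Peer review 95 × 0.06 = 5.7
  Quizzes 100 × 0.07 = 7
Sum = 76.53
Bonus assignment: 76.53 + 3 = 79.53
79.53 is ≥ 79 and < 89 → B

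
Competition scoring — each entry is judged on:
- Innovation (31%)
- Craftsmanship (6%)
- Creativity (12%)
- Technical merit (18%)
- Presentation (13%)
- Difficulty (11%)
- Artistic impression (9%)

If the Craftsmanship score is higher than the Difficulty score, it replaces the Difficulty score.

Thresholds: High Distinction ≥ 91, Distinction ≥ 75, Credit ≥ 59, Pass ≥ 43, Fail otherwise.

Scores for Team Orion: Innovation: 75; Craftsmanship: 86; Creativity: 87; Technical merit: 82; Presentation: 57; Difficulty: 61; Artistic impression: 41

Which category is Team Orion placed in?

Credit

Craftsmanship (86) > Difficulty (61), so Difficulty counts as 86.
Weighted total:
  Innovation 75 × 0.31 = 23.25
  Craftsmanship 86 × 0.06 = 5.16
  Creativity 87 × 0.12 = 10.44
  Technical merit 82 × 0.18 = 14.76
  Presentation 57 × 0.13 = 7.41
  Difficulty 86 × 0.11 = 9.46
  Artistic impression 41 × 0.09 = 3.69
Sum = 74.17
74.17 is ≥ 59 and < 75 → Credit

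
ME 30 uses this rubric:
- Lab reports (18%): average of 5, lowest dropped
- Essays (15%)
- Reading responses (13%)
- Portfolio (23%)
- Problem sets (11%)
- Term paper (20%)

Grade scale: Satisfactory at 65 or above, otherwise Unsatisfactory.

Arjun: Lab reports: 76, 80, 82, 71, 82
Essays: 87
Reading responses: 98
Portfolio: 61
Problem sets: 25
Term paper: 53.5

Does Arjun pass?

Satisfactory

Lab reports: drop 71 → average of remaining 4 = 320/4 = 80
Weighted total:
  Lab reports 80 × 0.18 = 14.4
  Essays 87 × 0.15 = 13.05
  Reading responses 98 × 0.13 = 12.74
  Portfolio 61 × 0.23 = 14.03
  Problem sets 25 × 0.11 = 2.75
  Term paper 53.5 × 0.2 = 10.7
Sum = 67.67
67.67 ≥ 65 → Satisfactory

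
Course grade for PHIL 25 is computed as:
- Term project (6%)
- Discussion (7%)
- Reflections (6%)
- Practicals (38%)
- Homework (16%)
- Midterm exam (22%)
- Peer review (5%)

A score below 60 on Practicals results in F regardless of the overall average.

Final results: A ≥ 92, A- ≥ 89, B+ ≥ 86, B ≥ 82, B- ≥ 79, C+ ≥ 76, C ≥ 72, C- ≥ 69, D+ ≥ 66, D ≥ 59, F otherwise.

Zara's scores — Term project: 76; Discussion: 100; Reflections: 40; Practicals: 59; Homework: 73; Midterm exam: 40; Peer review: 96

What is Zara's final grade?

Practicals score 59 < 60: minimum not met.
Weighted total:
  Term project 76 × 0.06 = 4.56
  Discussion 100 × 0.07 = 7
  Reflections 40 × 0.06 = 2.4
  Practicals 59 × 0.38 = 22.42
  Homework 73 × 0.16 = 11.68
  Midterm exam 40 × 0.22 = 8.8
  Peer review 96 × 0.05 = 4.8
Sum = 61.66
Because the Practicals minimum was not met, the result is F.

F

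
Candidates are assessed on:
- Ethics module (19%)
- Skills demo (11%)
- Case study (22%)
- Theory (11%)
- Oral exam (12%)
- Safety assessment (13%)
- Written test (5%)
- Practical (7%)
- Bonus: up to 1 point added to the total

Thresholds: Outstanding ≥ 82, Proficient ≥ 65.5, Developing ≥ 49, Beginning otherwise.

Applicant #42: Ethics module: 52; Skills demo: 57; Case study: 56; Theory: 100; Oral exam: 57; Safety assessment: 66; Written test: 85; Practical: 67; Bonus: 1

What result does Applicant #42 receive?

Developing

Weighted total:
  Ethics module 52 × 0.19 = 9.88
  Skills demo 57 × 0.11 = 6.27
  Case study 56 × 0.22 = 12.32
  Theory 100 × 0.11 = 11
  Oral exam 57 × 0.12 = 6.84
  Safety assessment 66 × 0.13 = 8.58
  Written test 85 × 0.05 = 4.25
  Practical 67 × 0.07 = 4.69
Sum = 63.83
Bonus: 63.83 + 1 = 64.83
64.83 is ≥ 49 and < 65.5 → Developing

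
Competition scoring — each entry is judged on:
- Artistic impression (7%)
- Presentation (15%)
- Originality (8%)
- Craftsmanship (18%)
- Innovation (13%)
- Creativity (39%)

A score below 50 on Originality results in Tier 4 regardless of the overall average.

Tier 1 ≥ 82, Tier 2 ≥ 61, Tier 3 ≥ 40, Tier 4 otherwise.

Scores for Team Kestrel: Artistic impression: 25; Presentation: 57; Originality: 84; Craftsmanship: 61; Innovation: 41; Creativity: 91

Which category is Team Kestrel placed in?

Tier 2

Originality score 84 ≥ 50: minimum met.
Weighted total:
  Artistic impression 25 × 0.07 = 1.75
  Presentation 57 × 0.15 = 8.55
  Originality 84 × 0.08 = 6.72
  Craftsmanship 61 × 0.18 = 10.98
  Innovation 41 × 0.13 = 5.33
  Creativity 91 × 0.39 = 35.49
Sum = 68.82
68.82 is ≥ 61 and < 82 → Tier 2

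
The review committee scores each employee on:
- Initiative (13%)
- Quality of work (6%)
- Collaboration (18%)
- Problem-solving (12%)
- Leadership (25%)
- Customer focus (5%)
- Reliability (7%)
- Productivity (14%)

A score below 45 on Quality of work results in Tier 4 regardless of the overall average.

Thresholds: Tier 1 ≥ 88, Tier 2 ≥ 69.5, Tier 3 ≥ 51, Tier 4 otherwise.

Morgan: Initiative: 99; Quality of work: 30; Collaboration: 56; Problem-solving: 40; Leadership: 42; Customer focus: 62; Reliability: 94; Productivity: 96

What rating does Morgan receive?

Tier 4

Quality of work score 30 < 45: minimum not met.
Weighted total:
  Initiative 99 × 0.13 = 12.87
  Quality of work 30 × 0.06 = 1.8
  Collaboration 56 × 0.18 = 10.08
  Problem-solving 40 × 0.12 = 4.8
  Leadership 42 × 0.25 = 10.5
  Customer focus 62 × 0.05 = 3.1
  Reliability 94 × 0.07 = 6.58
  Productivity 96 × 0.14 = 13.44
Sum = 63.17
Because the Quality of work minimum was not met, the result is Tier 4.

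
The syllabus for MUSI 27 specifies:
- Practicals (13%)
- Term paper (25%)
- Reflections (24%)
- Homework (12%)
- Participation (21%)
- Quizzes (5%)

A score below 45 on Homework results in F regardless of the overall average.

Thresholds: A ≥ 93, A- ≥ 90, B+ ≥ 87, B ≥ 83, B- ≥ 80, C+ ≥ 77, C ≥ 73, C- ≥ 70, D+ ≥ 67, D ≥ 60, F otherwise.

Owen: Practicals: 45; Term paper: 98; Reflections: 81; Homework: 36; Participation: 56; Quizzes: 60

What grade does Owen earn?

Homework score 36 < 45: minimum not met.
Weighted total:
  Practicals 45 × 0.13 = 5.85
  Term paper 98 × 0.25 = 24.5
  Reflections 81 × 0.24 = 19.44
  Homework 36 × 0.12 = 4.32
  Participation 56 × 0.21 = 11.76
  Quizzes 60 × 0.05 = 3
Sum = 68.87
Because the Homework minimum was not met, the result is F.

F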